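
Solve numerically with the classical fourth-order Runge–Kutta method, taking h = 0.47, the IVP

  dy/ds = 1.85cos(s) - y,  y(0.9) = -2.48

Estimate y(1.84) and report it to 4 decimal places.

RK4: k1 = f(s_n, y_n); k2 = f(s_n + h/2, y_n + (h/2)·k1); k3 = f(s_n + h/2, y_n + (h/2)·k2); k4 = f(s_n + h, y_n + h·k3); y_{n+1} = y_n + (h/6)·(k1 + 2k2 + 2k3 + k4).
s=0.900000, y=-2.480000:
  k1 = f(0.900000, -2.480000) = 3.629978
  k2 = f(1.135000, -1.626955) = 2.407900
  k3 = f(1.135000, -1.914143) = 2.695088
  k4 = f(1.370000, -1.213308) = 1.582290
  y ← -2.480000 + (0.47/6)·(k1 + 2k2 + 2k3 + k4) = -1.272237
s=1.370000, y=-1.272237:
  k1 = f(1.370000, -1.272237) = 1.641219
  k2 = f(1.605000, -0.886551) = 0.823286
  k3 = f(1.605000, -1.078765) = 1.015501
  k4 = f(1.840000, -0.794952) = 0.302919
  y ← -1.272237 + (0.47/6)·(k1 + 2k2 + 2k3 + k4) = -0.831870
y(1.84) ≈ -0.8319

-0.8319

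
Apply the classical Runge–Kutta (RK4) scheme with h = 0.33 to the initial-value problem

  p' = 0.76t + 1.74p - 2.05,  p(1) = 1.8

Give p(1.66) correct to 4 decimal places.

RK4: k1 = f(t_n, p_n); k2 = f(t_n + h/2, p_n + (h/2)·k1); k3 = f(t_n + h/2, p_n + (h/2)·k2); k4 = f(t_n + h, p_n + h·k3); p_{n+1} = p_n + (h/6)·(k1 + 2k2 + 2k3 + k4).
t=1.000000, p=1.800000:
  k1 = f(1.000000, 1.800000) = 1.842000
  k2 = f(1.165000, 2.103930) = 2.496238
  k3 = f(1.165000, 2.211879) = 2.684070
  k4 = f(1.330000, 2.685743) = 3.633993
  p ← 1.800000 + (0.33/6)·(k1 + 2k2 + 2k3 + k4) = 2.671014
t=1.330000, p=2.671014:
  k1 = f(1.330000, 2.671014) = 3.608364
  k2 = f(1.495000, 3.266393) = 4.769725
  k3 = f(1.495000, 3.458018) = 5.103151
  k4 = f(1.660000, 4.355054) = 6.789393
  p ← 2.671014 + (0.33/6)·(k1 + 2k2 + 2k3 + k4) = 4.328907
p(1.66) ≈ 4.3289

4.3289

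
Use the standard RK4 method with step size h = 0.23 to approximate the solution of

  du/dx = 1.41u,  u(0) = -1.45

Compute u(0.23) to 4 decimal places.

RK4: k1 = f(x_n, u_n); k2 = f(x_n + h/2, u_n + (h/2)·k1); k3 = f(x_n + h/2, u_n + (h/2)·k2); k4 = f(x_n + h, u_n + h·k3); u_{n+1} = u_n + (h/6)·(k1 + 2k2 + 2k3 + k4).
x=0.000000, u=-1.450000:
  k1 = f(0.000000, -1.450000) = -2.044500
  k2 = f(0.115000, -1.685118) = -2.376016
  k3 = f(0.115000, -1.723242) = -2.429771
  k4 = f(0.230000, -2.008847) = -2.832475
  u ← -1.450000 + (0.23/6)·(k1 + 2k2 + 2k3 + k4) = -2.005394
u(0.23) ≈ -2.0054

-2.0054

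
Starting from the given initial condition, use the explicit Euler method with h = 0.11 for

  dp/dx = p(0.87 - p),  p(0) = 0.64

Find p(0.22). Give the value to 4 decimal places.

0.6716

Euler: p_{n+1} = p_n + h·f(x_n, p_n).
x=0.000000, p=0.640000: f=0.147200 → p ← 0.640000 + 0.11·0.147200 = 0.656192
x=0.110000, p=0.656192: f=0.140299 → p ← 0.656192 + 0.11·0.140299 = 0.671625
p(0.22) ≈ 0.6716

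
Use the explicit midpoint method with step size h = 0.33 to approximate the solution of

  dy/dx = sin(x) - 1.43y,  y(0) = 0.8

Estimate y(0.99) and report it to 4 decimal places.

Midpoint: k1 = f(x_n, y_n); k2 = f(x_n + h/2, y_n + (h/2)·k1); y_{n+1} = y_n + h·k2.
x=0.000000, y=0.800000:
  k1 = f(0.000000, 0.800000) = -1.144000
  k2 = f(0.165000, 0.611240) = -0.709821
  y ← 0.800000 + 0.33·(-0.709821) = 0.565759
x=0.330000, y=0.565759:
  k1 = f(0.330000, 0.565759) = -0.484993
  k2 = f(0.495000, 0.485735) = -0.219570
  y ← 0.565759 + 0.33·(-0.219570) = 0.493301
x=0.660000, y=0.493301:
  k1 = f(0.660000, 0.493301) = -0.092304
  k2 = f(0.825000, 0.478071) = 0.050906
  y ← 0.493301 + 0.33·0.050906 = 0.510100
y(0.99) ≈ 0.5101

0.5101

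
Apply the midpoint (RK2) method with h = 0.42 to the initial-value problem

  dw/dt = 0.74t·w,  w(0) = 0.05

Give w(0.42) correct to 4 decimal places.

0.0533

Midpoint: k1 = f(t_n, w_n); k2 = f(t_n + h/2, w_n + (h/2)·k1); w_{n+1} = w_n + h·k2.
t=0.000000, w=0.050000:
  k1 = f(0.000000, 0.050000) = 0.000000
  k2 = f(0.210000, 0.050000) = 0.007770
  w ← 0.050000 + 0.42·0.007770 = 0.053263
w(0.42) ≈ 0.0533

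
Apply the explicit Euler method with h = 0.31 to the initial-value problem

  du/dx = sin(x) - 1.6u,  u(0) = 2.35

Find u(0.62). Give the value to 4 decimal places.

Euler: u_{n+1} = u_n + h·f(x_n, u_n).
x=0.000000, u=2.350000: f=-3.760000 → u ← 2.350000 + 0.31·(-3.760000) = 1.184400
x=0.310000, u=1.184400: f=-1.589981 → u ← 1.184400 + 0.31·(-1.589981) = 0.691506
u(0.62) ≈ 0.6915

0.6915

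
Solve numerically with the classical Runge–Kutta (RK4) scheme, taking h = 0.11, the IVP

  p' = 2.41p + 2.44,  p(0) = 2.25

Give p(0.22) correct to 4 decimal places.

RK4: k1 = f(x_n, p_n); k2 = f(x_n + h/2, p_n + (h/2)·k1); k3 = f(x_n + h/2, p_n + (h/2)·k2); k4 = f(x_n + h, p_n + h·k3); p_{n+1} = p_n + (h/6)·(k1 + 2k2 + 2k3 + k4).
x=0.000000, p=2.250000:
  k1 = f(0.000000, 2.250000) = 7.862500
  k2 = f(0.055000, 2.682437) = 8.904674
  k3 = f(0.055000, 2.739757) = 9.042815
  k4 = f(0.110000, 3.244710) = 10.259750
  p ← 2.250000 + (0.11/6)·(k1 + 2k2 + 2k3 + k4) = 3.240316
x=0.110000, p=3.240316:
  k1 = f(0.110000, 3.240316) = 10.249161
  k2 = f(0.165000, 3.804020) = 11.607688
  k3 = f(0.165000, 3.878739) = 11.787760
  k4 = f(0.220000, 4.536969) = 13.374096
  p ← 3.240316 + (0.11/6)·(k1 + 2k2 + 2k3 + k4) = 4.531242
p(0.22) ≈ 4.5312

4.5312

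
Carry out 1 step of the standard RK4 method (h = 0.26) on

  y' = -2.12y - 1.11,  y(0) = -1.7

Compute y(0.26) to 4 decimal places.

-1.2020

RK4: k1 = f(t_n, y_n); k2 = f(t_n + h/2, y_n + (h/2)·k1); k3 = f(t_n + h/2, y_n + (h/2)·k2); k4 = f(t_n + h, y_n + h·k3); y_{n+1} = y_n + (h/6)·(k1 + 2k2 + 2k3 + k4).
t=0.000000, y=-1.700000:
  k1 = f(0.000000, -1.700000) = 2.494000
  k2 = f(0.130000, -1.375780) = 1.806654
  k3 = f(0.130000, -1.465135) = 1.996086
  k4 = f(0.260000, -1.181018) = 1.393757
  y ← -1.700000 + (0.26/6)·(k1 + 2k2 + 2k3 + k4) = -1.201960
y(0.26) ≈ -1.2020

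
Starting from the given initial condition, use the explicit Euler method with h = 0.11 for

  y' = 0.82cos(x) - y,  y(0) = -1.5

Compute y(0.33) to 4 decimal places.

-0.8182

Euler: y_{n+1} = y_n + h·f(x_n, y_n).
x=0.000000, y=-1.500000: f=2.320000 → y ← -1.500000 + 0.11·2.320000 = -1.244800
x=0.110000, y=-1.244800: f=2.059844 → y ← -1.244800 + 0.11·2.059844 = -1.018217
x=0.220000, y=-1.018217: f=1.818453 → y ← -1.018217 + 0.11·1.818453 = -0.818187
y(0.33) ≈ -0.8182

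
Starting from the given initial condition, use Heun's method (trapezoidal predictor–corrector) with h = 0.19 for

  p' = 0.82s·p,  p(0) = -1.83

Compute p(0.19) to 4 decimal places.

Heun: k1 = f(s_n, p_n); k2 = f(s_n + h, p_n + h·k1); p_{n+1} = p_n + (h/2)·(k1 + k2).
s=0.000000, p=-1.830000:
  k1 = f(0.000000, -1.830000) = 0.000000
  k2 = f(0.190000, -1.830000) = -0.285114
  p ← -1.830000 + (0.19/2)·(0.000000 + (-0.285114)) = -1.857086
p(0.19) ≈ -1.8571

-1.8571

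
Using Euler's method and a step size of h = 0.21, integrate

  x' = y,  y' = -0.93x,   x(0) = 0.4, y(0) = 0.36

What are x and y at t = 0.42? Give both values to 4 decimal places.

Euler on (x,y): x_{n+1} = x_n + h·x', y_{n+1} = y_n + h·y'.
0.000000: (0.400000, 0.360000); f=(0.360000, -0.372000) → (0.475600, 0.281880)
0.210000: (0.475600, 0.281880); f=(0.281880, -0.442308) → (0.534795, 0.188995)
(x(0.42), y(0.42)) ≈ (0.5348, 0.1890)

0.5348, 0.1890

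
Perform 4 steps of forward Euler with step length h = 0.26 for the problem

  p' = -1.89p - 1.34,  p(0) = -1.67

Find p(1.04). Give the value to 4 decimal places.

-0.7733

Euler: p_{n+1} = p_n + h·f(t_n, p_n).
t=0.000000, p=-1.670000: f=1.816300 → p ← -1.670000 + 0.26·1.816300 = -1.197762
t=0.260000, p=-1.197762: f=0.923770 → p ← -1.197762 + 0.26·0.923770 = -0.957582
t=0.520000, p=-0.957582: f=0.469830 → p ← -0.957582 + 0.26·0.469830 = -0.835426
t=0.780000, p=-0.835426: f=0.238955 → p ← -0.835426 + 0.26·0.238955 = -0.773298
p(1.04) ≈ -0.7733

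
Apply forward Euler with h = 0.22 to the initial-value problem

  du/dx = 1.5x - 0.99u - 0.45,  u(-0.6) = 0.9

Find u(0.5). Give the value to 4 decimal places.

Euler: u_{n+1} = u_n + h·f(x_n, u_n).
x=-0.600000, u=0.900000: f=-2.241000 → u ← 0.900000 + 0.22·(-2.241000) = 0.406980
x=-0.380000, u=0.406980: f=-1.422910 → u ← 0.406980 + 0.22·(-1.422910) = 0.093940
x=-0.160000, u=0.093940: f=-0.783000 → u ← 0.093940 + 0.22·(-0.783000) = -0.078320
x=0.060000, u=-0.078320: f=-0.282463 → u ← -0.078320 + 0.22·(-0.282463) = -0.140462
x=0.280000, u=-0.140462: f=0.109058 → u ← -0.140462 + 0.22·0.109058 = -0.116469
u(0.5) ≈ -0.1165

-0.1165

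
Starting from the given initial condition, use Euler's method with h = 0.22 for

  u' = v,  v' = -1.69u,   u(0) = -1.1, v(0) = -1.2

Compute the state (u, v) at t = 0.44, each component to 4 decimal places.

-1.5380, -0.2839

Euler on (u,v): u_{n+1} = u_n + h·u', v_{n+1} = v_n + h·v'.
0.000000: (-1.100000, -1.200000); f=(-1.200000, 1.859000) → (-1.364000, -0.791020)
0.220000: (-1.364000, -0.791020); f=(-0.791020, 2.305160) → (-1.538024, -0.283885)
(u(0.44), v(0.44)) ≈ (-1.5380, -0.2839)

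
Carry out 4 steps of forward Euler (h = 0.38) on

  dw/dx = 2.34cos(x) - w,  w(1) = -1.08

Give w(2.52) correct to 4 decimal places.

Euler: w_{n+1} = w_n + h·f(x_n, w_n).
x=1.000000, w=-1.080000: f=2.344307 → w ← -1.080000 + 0.38·2.344307 = -0.189163
x=1.380000, w=-0.189163: f=0.632923 → w ← -0.189163 + 0.38·0.632923 = 0.051347
x=1.760000, w=0.051347: f=-0.491447 → w ← 0.051347 + 0.38·(-0.491447) = -0.135403
x=2.140000, w=-0.135403: f=-1.125767 → w ← -0.135403 + 0.38·(-1.125767) = -0.563194
w(2.52) ≈ -0.5632

-0.5632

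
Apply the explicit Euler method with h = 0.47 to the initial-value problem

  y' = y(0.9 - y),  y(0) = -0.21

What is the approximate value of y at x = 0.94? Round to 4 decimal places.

Euler: y_{n+1} = y_n + h·f(x_n, y_n).
x=0.000000, y=-0.210000: f=-0.233100 → y ← -0.210000 + 0.47·(-0.233100) = -0.319557
x=0.470000, y=-0.319557: f=-0.389718 → y ← -0.319557 + 0.47·(-0.389718) = -0.502724
y(0.94) ≈ -0.5027

-0.5027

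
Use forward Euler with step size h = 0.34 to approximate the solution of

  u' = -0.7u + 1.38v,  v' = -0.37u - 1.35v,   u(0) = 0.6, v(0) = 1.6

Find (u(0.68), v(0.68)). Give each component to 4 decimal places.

1.2912, 0.2755

Euler on (u,v): u_{n+1} = u_n + h·u', v_{n+1} = v_n + h·v'.
0.000000: (0.600000, 1.600000); f=(1.788000, -2.382000) → (1.207920, 0.790120)
0.340000: (1.207920, 0.790120); f=(0.244822, -1.513592) → (1.291159, 0.275499)
(u(0.68), v(0.68)) ≈ (1.2912, 0.2755)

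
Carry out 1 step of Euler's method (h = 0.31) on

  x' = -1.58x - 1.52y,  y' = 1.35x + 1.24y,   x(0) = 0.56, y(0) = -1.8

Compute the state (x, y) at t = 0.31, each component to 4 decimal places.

1.1339, -2.2576

Euler on (x,y): x_{n+1} = x_n + h·x', y_{n+1} = y_n + h·y'.
0.000000: (0.560000, -1.800000); f=(1.851200, -1.476000) → (1.133872, -2.257560)
(x(0.31), y(0.31)) ≈ (1.1339, -2.2576)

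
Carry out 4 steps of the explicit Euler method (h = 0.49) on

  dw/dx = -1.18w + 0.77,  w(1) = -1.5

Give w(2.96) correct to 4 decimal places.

0.5844

Euler: w_{n+1} = w_n + h·f(x_n, w_n).
x=1.000000, w=-1.500000: f=2.540000 → w ← -1.500000 + 0.49·2.540000 = -0.255400
x=1.490000, w=-0.255400: f=1.071372 → w ← -0.255400 + 0.49·1.071372 = 0.269572
x=1.980000, w=0.269572: f=0.451905 → w ← 0.269572 + 0.49·0.451905 = 0.491006
x=2.470000, w=0.491006: f=0.190613 → w ← 0.491006 + 0.49·0.190613 = 0.584406
w(2.96) ≈ 0.5844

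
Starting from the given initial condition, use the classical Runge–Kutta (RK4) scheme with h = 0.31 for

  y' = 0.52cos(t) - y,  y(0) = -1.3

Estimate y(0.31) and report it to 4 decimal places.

-0.8173

RK4: k1 = f(t_n, y_n); k2 = f(t_n + h/2, y_n + (h/2)·k1); k3 = f(t_n + h/2, y_n + (h/2)·k2); k4 = f(t_n + h, y_n + h·k3); y_{n+1} = y_n + (h/6)·(k1 + 2k2 + 2k3 + k4).
t=0.000000, y=-1.300000:
  k1 = f(0.000000, -1.300000) = 1.820000
  k2 = f(0.155000, -1.017900) = 1.531666
  k3 = f(0.155000, -1.062592) = 1.576358
  k4 = f(0.310000, -0.811329) = 1.306543
  y ← -1.300000 + (0.31/6)·(k1 + 2k2 + 2k3 + k4) = -0.817300
y(0.31) ≈ -0.8173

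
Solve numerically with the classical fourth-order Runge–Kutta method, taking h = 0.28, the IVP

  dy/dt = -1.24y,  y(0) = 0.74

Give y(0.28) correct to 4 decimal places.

0.5230

RK4: k1 = f(t_n, y_n); k2 = f(t_n + h/2, y_n + (h/2)·k1); k3 = f(t_n + h/2, y_n + (h/2)·k2); k4 = f(t_n + h, y_n + h·k3); y_{n+1} = y_n + (h/6)·(k1 + 2k2 + 2k3 + k4).
t=0.000000, y=0.740000:
  k1 = f(0.000000, 0.740000) = -0.917600
  k2 = f(0.140000, 0.611536) = -0.758305
  k3 = f(0.140000, 0.633837) = -0.785958
  k4 = f(0.280000, 0.519932) = -0.644715
  y ← 0.740000 + (0.28/6)·(k1 + 2k2 + 2k3 + k4) = 0.522961
y(0.28) ≈ 0.5230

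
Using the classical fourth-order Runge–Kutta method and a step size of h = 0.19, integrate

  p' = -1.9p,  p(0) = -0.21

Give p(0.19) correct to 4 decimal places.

RK4: k1 = f(x_n, p_n); k2 = f(x_n + h/2, p_n + (h/2)·k1); k3 = f(x_n + h/2, p_n + (h/2)·k2); k4 = f(x_n + h, p_n + h·k3); p_{n+1} = p_n + (h/6)·(k1 + 2k2 + 2k3 + k4).
x=0.000000, p=-0.210000:
  k1 = f(0.000000, -0.210000) = 0.399000
  k2 = f(0.095000, -0.172095) = 0.326981
  k3 = f(0.095000, -0.178937) = 0.339980
  k4 = f(0.190000, -0.145404) = 0.276267
  p ← -0.210000 + (0.19/6)·(k1 + 2k2 + 2k3 + k4) = -0.146376
p(0.19) ≈ -0.1464

-0.1464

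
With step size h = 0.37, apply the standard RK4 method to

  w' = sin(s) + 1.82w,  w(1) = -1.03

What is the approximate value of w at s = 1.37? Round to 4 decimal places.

RK4: k1 = f(s_n, w_n); k2 = f(s_n + h/2, w_n + (h/2)·k1); k3 = f(s_n + h/2, w_n + (h/2)·k2); k4 = f(s_n + h, w_n + h·k3); w_{n+1} = w_n + (h/6)·(k1 + 2k2 + 2k3 + k4).
s=1.000000, w=-1.030000:
  k1 = f(1.000000, -1.030000) = -1.033129
  k2 = f(1.185000, -1.221129) = -1.295955
  k3 = f(1.185000, -1.269752) = -1.384449
  k4 = f(1.370000, -1.542246) = -1.826980
  w ← -1.030000 + (0.37/6)·(k1 + 2k2 + 2k3 + k4) = -1.536957
w(1.37) ≈ -1.5370

-1.5370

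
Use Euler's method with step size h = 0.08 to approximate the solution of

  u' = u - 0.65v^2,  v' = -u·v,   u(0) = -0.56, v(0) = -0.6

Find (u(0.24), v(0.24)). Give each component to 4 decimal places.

-0.7719, -0.6947

Euler on (u,v): u_{n+1} = u_n + h·u', v_{n+1} = v_n + h·v'.
0.000000: (-0.560000, -0.600000); f=(-0.794000, -0.336000) → (-0.623520, -0.626880)
0.080000: (-0.623520, -0.626880); f=(-0.878956, -0.390872) → (-0.693836, -0.658150)
0.160000: (-0.693836, -0.658150); f=(-0.975391, -0.456648) → (-0.771868, -0.694682)
(u(0.24), v(0.24)) ≈ (-0.7719, -0.6947)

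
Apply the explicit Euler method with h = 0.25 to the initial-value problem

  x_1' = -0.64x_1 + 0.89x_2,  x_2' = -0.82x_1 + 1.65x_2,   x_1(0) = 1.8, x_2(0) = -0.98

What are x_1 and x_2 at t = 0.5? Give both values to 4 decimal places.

0.6968, -2.7417

Euler on (x_1,x_2): x_1_{n+1} = x_1_n + h·x_1', x_2_{n+1} = x_2_n + h·x_2'.
0.000000: (1.800000, -0.980000); f=(-2.024200, -3.093000) → (1.293950, -1.753250)
0.250000: (1.293950, -1.753250); f=(-2.388521, -3.953901) → (0.696820, -2.741725)
(x_1(0.5), x_2(0.5)) ≈ (0.6968, -2.7417)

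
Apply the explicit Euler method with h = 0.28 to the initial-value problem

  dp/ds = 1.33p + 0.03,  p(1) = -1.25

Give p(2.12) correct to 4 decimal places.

-4.3769

Euler: p_{n+1} = p_n + h·f(s_n, p_n).
s=1.000000, p=-1.250000: f=-1.632500 → p ← -1.250000 + 0.28·(-1.632500) = -1.707100
s=1.280000, p=-1.707100: f=-2.240443 → p ← -1.707100 + 0.28·(-2.240443) = -2.334424
s=1.560000, p=-2.334424: f=-3.074784 → p ← -2.334424 + 0.28·(-3.074784) = -3.195364
s=1.840000, p=-3.195364: f=-4.219834 → p ← -3.195364 + 0.28·(-4.219834) = -4.376917
p(2.12) ≈ -4.3769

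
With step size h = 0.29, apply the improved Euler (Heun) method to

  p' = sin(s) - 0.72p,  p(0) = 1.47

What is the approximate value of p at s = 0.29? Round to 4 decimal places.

Heun: k1 = f(s_n, p_n); k2 = f(s_n + h, p_n + h·k1); p_{n+1} = p_n + (h/2)·(k1 + k2).
s=0.000000, p=1.470000:
  k1 = f(0.000000, 1.470000) = -1.058400
  k2 = f(0.290000, 1.163064) = -0.551454
  p ← 1.470000 + (0.29/2)·(-1.058400 + (-0.551454)) = 1.236571
p(0.29) ≈ 1.2366

1.2366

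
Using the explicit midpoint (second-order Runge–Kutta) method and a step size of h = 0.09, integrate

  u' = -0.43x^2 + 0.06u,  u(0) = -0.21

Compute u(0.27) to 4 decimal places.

Midpoint: k1 = f(x_n, u_n); k2 = f(x_n + h/2, u_n + (h/2)·k1); u_{n+1} = u_n + h·k2.
x=0.000000, u=-0.210000:
  k1 = f(0.000000, -0.210000) = -0.012600
  k2 = f(0.045000, -0.210567) = -0.013505
  u ← -0.210000 + 0.09·(-0.013505) = -0.211215
x=0.090000, u=-0.211215:
  k1 = f(0.090000, -0.211215) = -0.016156
  k2 = f(0.135000, -0.211942) = -0.020553
  u ← -0.211215 + 0.09·(-0.020553) = -0.213065
x=0.180000, u=-0.213065:
  k1 = f(0.180000, -0.213065) = -0.026716
  k2 = f(0.225000, -0.214267) = -0.034625
  u ← -0.213065 + 0.09·(-0.034625) = -0.216181
u(0.27) ≈ -0.2162

-0.2162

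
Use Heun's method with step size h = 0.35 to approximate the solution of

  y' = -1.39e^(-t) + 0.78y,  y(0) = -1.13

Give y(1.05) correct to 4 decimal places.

Heun: k1 = f(t_n, y_n); k2 = f(t_n + h, y_n + h·k1); y_{n+1} = y_n + (h/2)·(k1 + k2).
t=0.000000, y=-1.130000:
  k1 = f(0.000000, -1.130000) = -2.271400
  k2 = f(0.350000, -1.924990) = -2.481009
  y ← -1.130000 + (0.35/2)·(-2.271400 + (-2.481009)) = -1.961672
t=0.350000, y=-1.961672:
  k1 = f(0.350000, -1.961672) = -2.509620
  k2 = f(0.700000, -2.840039) = -2.905484
  y ← -1.961672 + (0.35/2)·(-2.509620 + (-2.905484)) = -2.909315
t=0.700000, y=-2.909315:
  k1 = f(0.700000, -2.909315) = -2.959519
  k2 = f(1.050000, -3.945146) = -3.563628
  y ← -2.909315 + (0.35/2)·(-2.959519 + (-3.563628)) = -4.050865
y(1.05) ≈ -4.0509

-4.0509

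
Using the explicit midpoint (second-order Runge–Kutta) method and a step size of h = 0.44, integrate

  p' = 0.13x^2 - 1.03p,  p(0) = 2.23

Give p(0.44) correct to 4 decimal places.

Midpoint: k1 = f(x_n, p_n); k2 = f(x_n + h/2, p_n + (h/2)·k1); p_{n+1} = p_n + h·k2.
x=0.000000, p=2.230000:
  k1 = f(0.000000, 2.230000) = -2.296900
  k2 = f(0.220000, 1.724682) = -1.770130
  p ← 2.230000 + 0.44·(-1.770130) = 1.451143
p(0.44) ≈ 1.4511

1.4511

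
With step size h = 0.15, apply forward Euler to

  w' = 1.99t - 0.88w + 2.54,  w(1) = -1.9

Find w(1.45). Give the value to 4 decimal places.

Euler: w_{n+1} = w_n + h·f(t_n, w_n).
t=1.000000, w=-1.900000: f=6.202000 → w ← -1.900000 + 0.15·6.202000 = -0.969700
t=1.150000, w=-0.969700: f=5.681836 → w ← -0.969700 + 0.15·5.681836 = -0.117425
t=1.300000, w=-0.117425: f=5.230334 → w ← -0.117425 + 0.15·5.230334 = 0.667125
w(1.45) ≈ 0.6671

0.6671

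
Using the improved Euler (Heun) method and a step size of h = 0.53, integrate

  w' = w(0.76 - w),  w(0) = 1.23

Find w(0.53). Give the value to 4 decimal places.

1.0368

Heun: k1 = f(x_n, w_n); k2 = f(x_n + h, w_n + h·k1); w_{n+1} = w_n + (h/2)·(k1 + k2).
x=0.000000, w=1.230000:
  k1 = f(0.000000, 1.230000) = -0.578100
  k2 = f(0.530000, 0.923607) = -0.151109
  w ← 1.230000 + (0.53/2)·(-0.578100 + (-0.151109)) = 1.036760
w(0.53) ≈ 1.0368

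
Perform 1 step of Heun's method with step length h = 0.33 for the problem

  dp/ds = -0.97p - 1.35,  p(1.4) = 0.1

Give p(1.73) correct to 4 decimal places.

-0.3011

Heun: k1 = f(s_n, p_n); k2 = f(s_n + h, p_n + h·k1); p_{n+1} = p_n + (h/2)·(k1 + k2).
s=1.400000, p=0.100000:
  k1 = f(1.400000, 0.100000) = -1.447000
  k2 = f(1.730000, -0.377510) = -0.983815
  p ← 0.100000 + (0.33/2)·(-1.447000 + (-0.983815)) = -0.301085
p(1.73) ≈ -0.3011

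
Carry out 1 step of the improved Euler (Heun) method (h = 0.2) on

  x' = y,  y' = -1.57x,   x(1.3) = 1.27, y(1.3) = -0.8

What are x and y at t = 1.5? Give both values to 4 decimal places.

1.0701, -1.1737

Heun on (x,y): k1 = f(t_n, state_n); k2 = f(t_n + h, state_n + h·k1); state_{n+1} = state_n + (h/2)·(k1 + k2).
1.300000: (1.270000, -0.800000)
  k1 = (-0.800000, -1.993900)
  predictor → (1.110000, -1.198780)
  k2 = (-1.198780, -1.742700)
  → (1.070122, -1.173660)
(x(1.5), y(1.5)) ≈ (1.0701, -1.1737)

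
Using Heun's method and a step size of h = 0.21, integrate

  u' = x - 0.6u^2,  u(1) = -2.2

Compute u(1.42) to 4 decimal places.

Heun: k1 = f(x_n, u_n); k2 = f(x_n + h, u_n + h·k1); u_{n+1} = u_n + (h/2)·(k1 + k2).
x=1.000000, u=-2.200000:
  k1 = f(1.000000, -2.200000) = -1.904000
  k2 = f(1.210000, -2.599840) = -2.845501
  u ← -2.200000 + (0.21/2)·(-1.904000 + (-2.845501)) = -2.698698
x=1.210000, u=-2.698698:
  k1 = f(1.210000, -2.698698) = -3.159781
  k2 = f(1.420000, -3.362252) = -5.362842
  u ← -2.698698 + (0.21/2)·(-3.159781 + (-5.362842)) = -3.593573
u(1.42) ≈ -3.5936

-3.5936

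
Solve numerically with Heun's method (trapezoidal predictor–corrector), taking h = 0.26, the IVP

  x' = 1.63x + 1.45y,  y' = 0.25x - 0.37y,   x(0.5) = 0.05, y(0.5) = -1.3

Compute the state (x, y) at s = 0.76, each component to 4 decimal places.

Heun on (x,y): k1 = f(s_n, state_n); k2 = f(s_n + h, state_n + h·k1); state_{n+1} = state_n + (h/2)·(k1 + k2).
0.500000: (0.050000, -1.300000)
  k1 = (-1.803500, 0.493500)
  predictor → (-0.418910, -1.171690)
  k2 = (-2.381774, 0.328798)
  → (-0.494086, -1.193101)
(x(0.76), y(0.76)) ≈ (-0.4941, -1.1931)

-0.4941, -1.1931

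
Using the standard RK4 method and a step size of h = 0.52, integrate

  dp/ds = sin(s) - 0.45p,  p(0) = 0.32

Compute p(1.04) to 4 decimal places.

0.6230

RK4: k1 = f(s_n, p_n); k2 = f(s_n + h/2, p_n + (h/2)·k1); k3 = f(s_n + h/2, p_n + (h/2)·k2); k4 = f(s_n + h, p_n + h·k3); p_{n+1} = p_n + (h/6)·(k1 + 2k2 + 2k3 + k4).
s=0.000000, p=0.320000:
  k1 = f(0.000000, 0.320000) = -0.144000
  k2 = f(0.260000, 0.282560) = 0.129929
  k3 = f(0.260000, 0.353781) = 0.097879
  k4 = f(0.520000, 0.370897) = 0.329976
  p ← 0.320000 + (0.52/6)·(k1 + 2k2 + 2k3 + k4) = 0.375605
s=0.520000, p=0.375605:
  k1 = f(0.520000, 0.375605) = 0.327858
  k2 = f(0.780000, 0.460848) = 0.495898
  k3 = f(0.780000, 0.504538) = 0.476237
  k4 = f(1.040000, 0.623248) = 0.581943
  p ← 0.375605 + (0.52/6)·(k1 + 2k2 + 2k3 + k4) = 0.622957
p(1.04) ≈ 0.6230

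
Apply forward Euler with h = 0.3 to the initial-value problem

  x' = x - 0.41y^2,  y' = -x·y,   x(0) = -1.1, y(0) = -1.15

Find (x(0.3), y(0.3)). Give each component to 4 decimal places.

-1.5927, -1.5295

Euler on (x,y): x_{n+1} = x_n + h·x', y_{n+1} = y_n + h·y'.
0.000000: (-1.100000, -1.150000); f=(-1.642225, -1.265000) → (-1.592668, -1.529500)
(x(0.3), y(0.3)) ≈ (-1.5927, -1.5295)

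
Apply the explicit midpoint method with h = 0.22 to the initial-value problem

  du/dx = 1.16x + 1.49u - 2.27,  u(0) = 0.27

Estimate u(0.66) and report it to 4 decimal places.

-1.4403

Midpoint: k1 = f(x_n, u_n); k2 = f(x_n + h/2, u_n + (h/2)·k1); u_{n+1} = u_n + h·k2.
x=0.000000, u=0.270000:
  k1 = f(0.000000, 0.270000) = -1.867700
  k2 = f(0.110000, 0.064553) = -2.046216
  u ← 0.270000 + 0.22·(-2.046216) = -0.180168
x=0.220000, u=-0.180168:
  k1 = f(0.220000, -0.180168) = -2.283250
  k2 = f(0.330000, -0.431325) = -2.529874
  u ← -0.180168 + 0.22·(-2.529874) = -0.736740
x=0.440000, u=-0.736740:
  k1 = f(0.440000, -0.736740) = -2.857342
  k2 = f(0.550000, -1.051048) = -3.198061
  u ← -0.736740 + 0.22·(-3.198061) = -1.440313
u(0.66) ≈ -1.4403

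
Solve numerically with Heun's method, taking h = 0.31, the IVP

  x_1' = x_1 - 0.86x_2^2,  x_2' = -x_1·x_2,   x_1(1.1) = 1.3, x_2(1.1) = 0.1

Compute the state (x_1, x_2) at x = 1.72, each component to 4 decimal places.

Heun on (x_1,x_2): k1 = f(x_n, state_n); k2 = f(x_n + h, state_n + h·k1); state_{n+1} = state_n + (h/2)·(k1 + k2).
1.100000: (1.300000, 0.100000)
  k1 = (1.291400, -0.130000)
  predictor → (1.700334, 0.059700)
  k2 = (1.697269, -0.101510)
  → (1.763244, 0.064116)
1.410000: (1.763244, 0.064116)
  k1 = (1.759708, -0.113052)
  predictor → (2.308753, 0.029070)
  k2 = (2.308027, -0.067115)
  → (2.393743, 0.036190)
(x_1(1.72), x_2(1.72)) ≈ (2.3937, 0.0362)

2.3937, 0.0362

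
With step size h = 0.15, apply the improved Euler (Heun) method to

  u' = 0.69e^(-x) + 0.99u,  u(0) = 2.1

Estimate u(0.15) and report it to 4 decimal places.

Heun: k1 = f(x_n, u_n); k2 = f(x_n + h, u_n + h·k1); u_{n+1} = u_n + (h/2)·(k1 + k2).
x=0.000000, u=2.100000:
  k1 = f(0.000000, 2.100000) = 2.769000
  k2 = f(0.150000, 2.515350) = 3.084085
  u ← 2.100000 + (0.15/2)·(2.769000 + 3.084085) = 2.538981
u(0.15) ≈ 2.5390

2.5390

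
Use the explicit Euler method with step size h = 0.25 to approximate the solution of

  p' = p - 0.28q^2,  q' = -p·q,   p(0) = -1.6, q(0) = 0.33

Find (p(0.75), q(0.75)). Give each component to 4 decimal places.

-3.1893, 1.1318

Euler on (p,q): p_{n+1} = p_n + h·p', q_{n+1} = q_n + h·q'.
0.000000: (-1.600000, 0.330000); f=(-1.630492, 0.528000) → (-2.007623, 0.462000)
0.250000: (-2.007623, 0.462000); f=(-2.067387, 0.927522) → (-2.524470, 0.693880)
0.500000: (-2.524470, 0.693880); f=(-2.659281, 1.751680) → (-3.189290, 1.131801)
(p(0.75), q(0.75)) ≈ (-3.1893, 1.1318)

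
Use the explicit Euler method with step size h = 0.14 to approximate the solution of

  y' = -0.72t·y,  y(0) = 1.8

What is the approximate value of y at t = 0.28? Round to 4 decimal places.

1.7746

Euler: y_{n+1} = y_n + h·f(t_n, y_n).
t=0.000000, y=1.800000: f=0.000000 → y ← 1.800000 + 0.14·0.000000 = 1.800000
t=0.140000, y=1.800000: f=-0.181440 → y ← 1.800000 + 0.14·(-0.181440) = 1.774598
y(0.28) ≈ 1.7746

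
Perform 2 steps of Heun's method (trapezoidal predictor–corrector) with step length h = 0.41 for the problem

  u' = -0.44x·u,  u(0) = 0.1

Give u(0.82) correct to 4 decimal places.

0.0861

Heun: k1 = f(x_n, u_n); k2 = f(x_n + h, u_n + h·k1); u_{n+1} = u_n + (h/2)·(k1 + k2).
x=0.000000, u=0.100000:
  k1 = f(0.000000, 0.100000) = 0.000000
  k2 = f(0.410000, 0.100000) = -0.018040
  u ← 0.100000 + (0.41/2)·(0.000000 + (-0.018040)) = 0.096302
x=0.410000, u=0.096302:
  k1 = f(0.410000, 0.096302) = -0.017373
  k2 = f(0.820000, 0.089179) = -0.032176
  u ← 0.096302 + (0.41/2)·(-0.017373 + (-0.032176)) = 0.086144
u(0.82) ≈ 0.0861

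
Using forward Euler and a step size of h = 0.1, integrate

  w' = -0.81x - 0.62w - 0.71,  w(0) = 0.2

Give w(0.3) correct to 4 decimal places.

Euler: w_{n+1} = w_n + h·f(x_n, w_n).
x=0.000000, w=0.200000: f=-0.834000 → w ← 0.200000 + 0.1·(-0.834000) = 0.116600
x=0.100000, w=0.116600: f=-0.863292 → w ← 0.116600 + 0.1·(-0.863292) = 0.030271
x=0.200000, w=0.030271: f=-0.890768 → w ← 0.030271 + 0.1·(-0.890768) = -0.058806
w(0.3) ≈ -0.0588

-0.0588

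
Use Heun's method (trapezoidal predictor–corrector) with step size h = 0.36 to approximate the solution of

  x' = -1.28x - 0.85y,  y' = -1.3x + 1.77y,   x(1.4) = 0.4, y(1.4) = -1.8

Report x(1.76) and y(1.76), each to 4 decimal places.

0.8862, -3.6450

Heun on (x,y): k1 = f(t_n, state_n); k2 = f(t_n + h, state_n + h·k1); state_{n+1} = state_n + (h/2)·(k1 + k2).
1.400000: (0.400000, -1.800000)
  k1 = (1.018000, -3.706000)
  predictor → (0.766480, -3.134160)
  k2 = (1.682942, -6.543887)
  → (0.886169, -3.644980)
(x(1.76), y(1.76)) ≈ (0.8862, -3.6450)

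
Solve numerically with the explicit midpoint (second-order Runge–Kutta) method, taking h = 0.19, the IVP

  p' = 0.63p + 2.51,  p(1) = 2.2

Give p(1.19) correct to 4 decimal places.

Midpoint: k1 = f(t_n, p_n); k2 = f(t_n + h/2, p_n + (h/2)·k1); p_{n+1} = p_n + h·k2.
t=1.000000, p=2.200000:
  k1 = f(1.000000, 2.200000) = 3.896000
  k2 = f(1.095000, 2.570120) = 4.129176
  p ← 2.200000 + 0.19·4.129176 = 2.984543
p(1.19) ≈ 2.9845

2.9845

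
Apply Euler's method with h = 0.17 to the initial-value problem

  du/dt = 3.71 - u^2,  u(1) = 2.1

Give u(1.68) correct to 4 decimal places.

1.9283

Euler: u_{n+1} = u_n + h·f(t_n, u_n).
t=1.000000, u=2.100000: f=-0.700000 → u ← 2.100000 + 0.17·(-0.700000) = 1.981000
t=1.170000, u=1.981000: f=-0.214361 → u ← 1.981000 + 0.17·(-0.214361) = 1.944559
t=1.340000, u=1.944559: f=-0.071308 → u ← 1.944559 + 0.17·(-0.071308) = 1.932436
t=1.510000, u=1.932436: f=-0.024310 → u ← 1.932436 + 0.17·(-0.024310) = 1.928304
u(1.68) ≈ 1.9283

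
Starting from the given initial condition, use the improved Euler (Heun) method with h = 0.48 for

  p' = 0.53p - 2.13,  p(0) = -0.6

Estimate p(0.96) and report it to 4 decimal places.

-3.6288

Heun: k1 = f(x_n, p_n); k2 = f(x_n + h, p_n + h·k1); p_{n+1} = p_n + (h/2)·(k1 + k2).
x=0.000000, p=-0.600000:
  k1 = f(0.000000, -0.600000) = -2.448000
  k2 = f(0.480000, -1.775040) = -3.070771
  p ← -0.600000 + (0.48/2)·(-2.448000 + (-3.070771)) = -1.924505
x=0.480000, p=-1.924505:
  k1 = f(0.480000, -1.924505) = -3.149988
  k2 = f(0.960000, -3.436499) = -3.951345
  p ← -1.924505 + (0.48/2)·(-3.149988 + (-3.951345)) = -3.628825
p(0.96) ≈ -3.6288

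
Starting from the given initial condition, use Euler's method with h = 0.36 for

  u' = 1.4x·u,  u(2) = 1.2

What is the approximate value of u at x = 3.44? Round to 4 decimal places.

Euler: u_{n+1} = u_n + h·f(x_n, u_n).
x=2.000000, u=1.200000: f=3.360000 → u ← 1.200000 + 0.36·3.360000 = 2.409600
x=2.360000, u=2.409600: f=7.961318 → u ← 2.409600 + 0.36·7.961318 = 5.275675
x=2.720000, u=5.275675: f=20.089769 → u ← 5.275675 + 0.36·20.089769 = 12.507991
x=3.080000, u=12.507991: f=53.934459 → u ← 12.507991 + 0.36·53.934459 = 31.924397
u(3.44) ≈ 31.9244

31.9244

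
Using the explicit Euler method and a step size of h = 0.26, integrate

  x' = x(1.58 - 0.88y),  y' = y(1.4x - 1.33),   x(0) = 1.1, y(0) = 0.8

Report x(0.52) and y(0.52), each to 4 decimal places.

1.6446, 0.9667

Euler on (x,y): x_{n+1} = x_n + h·x', y_{n+1} = y_n + h·y'.
0.000000: (1.100000, 0.800000); f=(0.963600, 0.168000) → (1.350536, 0.843680)
0.260000: (1.350536, 0.843680); f=(1.131157, 0.473094) → (1.644637, 0.966684)
(x(0.52), y(0.52)) ≈ (1.6446, 0.9667)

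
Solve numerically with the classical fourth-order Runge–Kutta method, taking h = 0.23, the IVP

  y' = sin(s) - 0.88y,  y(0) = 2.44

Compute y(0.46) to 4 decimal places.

1.7189

RK4: k1 = f(s_n, y_n); k2 = f(s_n + h/2, y_n + (h/2)·k1); k3 = f(s_n + h/2, y_n + (h/2)·k2); k4 = f(s_n + h, y_n + h·k3); y_{n+1} = y_n + (h/6)·(k1 + 2k2 + 2k3 + k4).
s=0.000000, y=2.440000:
  k1 = f(0.000000, 2.440000) = -2.147200
  k2 = f(0.115000, 2.193072) = -1.815157
  k3 = f(0.115000, 2.231257) = -1.848759
  k4 = f(0.230000, 2.014785) = -1.545034
  y ← 2.440000 + (0.23/6)·(k1 + 2k2 + 2k3 + k4) = 2.017564
s=0.230000, y=2.017564:
  k1 = f(0.230000, 2.017564) = -1.547479
  k2 = f(0.345000, 1.839604) = -1.280655
  k3 = f(0.345000, 1.870289) = -1.307657
  k4 = f(0.460000, 1.716803) = -1.066838
  y ← 2.017564 + (0.23/6)·(k1 + 2k2 + 2k3 + k4) = 1.718911
y(0.46) ≈ 1.7189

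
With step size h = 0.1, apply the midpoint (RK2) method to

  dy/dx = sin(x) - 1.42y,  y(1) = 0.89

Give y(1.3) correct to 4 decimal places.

Midpoint: k1 = f(x_n, y_n); k2 = f(x_n + h/2, y_n + (h/2)·k1); y_{n+1} = y_n + h·k2.
x=1.000000, y=0.890000:
  k1 = f(1.000000, 0.890000) = -0.422329
  k2 = f(1.050000, 0.868884) = -0.366391
  y ← 0.890000 + 0.1·(-0.366391) = 0.853361
x=1.100000, y=0.853361:
  k1 = f(1.100000, 0.853361) = -0.320565
  k2 = f(1.150000, 0.837333) = -0.276248
  y ← 0.853361 + 0.1·(-0.276248) = 0.825736
x=1.200000, y=0.825736:
  k1 = f(1.200000, 0.825736) = -0.240506
  k2 = f(1.250000, 0.813711) = -0.206485
  y ← 0.825736 + 0.1·(-0.206485) = 0.805088
y(1.3) ≈ 0.8051

0.8051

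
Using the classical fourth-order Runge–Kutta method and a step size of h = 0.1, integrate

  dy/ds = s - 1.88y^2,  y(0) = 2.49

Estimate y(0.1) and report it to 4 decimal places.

RK4: k1 = f(s_n, y_n); k2 = f(s_n + h/2, y_n + (h/2)·k1); k3 = f(s_n + h/2, y_n + (h/2)·k2); k4 = f(s_n + h, y_n + h·k3); y_{n+1} = y_n + (h/6)·(k1 + 2k2 + 2k3 + k4).
s=0.000000, y=2.490000:
  k1 = f(0.000000, 2.490000) = -11.656188
  k2 = f(0.050000, 1.907191) = -6.788267
  k3 = f(0.050000, 2.150587) = -8.645043
  k4 = f(0.100000, 1.625496) = -4.867404
  y ← 2.490000 + (0.1/6)·(k1 + 2k2 + 2k3 + k4) = 1.700163
y(0.1) ≈ 1.7002

1.7002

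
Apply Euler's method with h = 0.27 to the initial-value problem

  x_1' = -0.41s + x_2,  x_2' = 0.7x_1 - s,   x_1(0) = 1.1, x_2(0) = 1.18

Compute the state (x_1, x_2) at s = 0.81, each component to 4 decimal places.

Euler on (x_1,x_2): x_1_{n+1} = x_1_n + h·x_1', x_2_{n+1} = x_2_n + h·x_2'.
0.000000: (1.100000, 1.180000); f=(1.180000, 0.770000) → (1.418600, 1.387900)
0.270000: (1.418600, 1.387900); f=(1.277200, 0.723020) → (1.763444, 1.583115)
0.540000: (1.763444, 1.583115); f=(1.361715, 0.694411) → (2.131107, 1.770606)
(x_1(0.81), x_2(0.81)) ≈ (2.1311, 1.7706)

2.1311, 1.7706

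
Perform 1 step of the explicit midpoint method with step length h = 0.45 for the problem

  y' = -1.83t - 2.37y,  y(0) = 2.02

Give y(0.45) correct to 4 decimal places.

0.8292

Midpoint: k1 = f(t_n, y_n); k2 = f(t_n + h/2, y_n + (h/2)·k1); y_{n+1} = y_n + h·k2.
t=0.000000, y=2.020000:
  k1 = f(0.000000, 2.020000) = -4.787400
  k2 = f(0.225000, 0.942835) = -2.646269
  y ← 2.020000 + 0.45·(-2.646269) = 0.829179
y(0.45) ≈ 0.8292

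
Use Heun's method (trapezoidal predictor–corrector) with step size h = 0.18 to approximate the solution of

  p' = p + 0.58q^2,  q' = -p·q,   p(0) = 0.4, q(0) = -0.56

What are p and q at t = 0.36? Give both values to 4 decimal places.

Heun on (p,q): k1 = f(t_n, state_n); k2 = f(t_n + h, state_n + h·k1); state_{n+1} = state_n + (h/2)·(k1 + k2).
0.000000: (0.400000, -0.560000)
  k1 = (0.581888, 0.224000)
  predictor → (0.504740, -0.519680)
  k2 = (0.661379, 0.262303)
  → (0.511894, -0.516233)
0.180000: (0.511894, -0.516233)
  k1 = (0.666462, 0.264256)
  predictor → (0.631857, -0.468667)
  k2 = (0.759253, 0.296130)
  → (0.640208, -0.465798)
(p(0.36), q(0.36)) ≈ (0.6402, -0.4658)

0.6402, -0.4658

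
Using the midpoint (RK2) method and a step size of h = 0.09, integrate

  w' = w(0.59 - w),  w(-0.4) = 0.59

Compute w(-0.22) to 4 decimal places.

0.5900

Midpoint: k1 = f(x_n, w_n); k2 = f(x_n + h/2, w_n + (h/2)·k1); w_{n+1} = w_n + h·k2.
x=-0.400000, w=0.590000:
  k1 = f(-0.400000, 0.590000) = 0.000000
  k2 = f(-0.355000, 0.590000) = 0.000000
  w ← 0.590000 + 0.09·0.000000 = 0.590000
x=-0.310000, w=0.590000:
  k1 = f(-0.310000, 0.590000) = 0.000000
  k2 = f(-0.265000, 0.590000) = 0.000000
  w ← 0.590000 + 0.09·0.000000 = 0.590000
w(-0.22) ≈ 0.5900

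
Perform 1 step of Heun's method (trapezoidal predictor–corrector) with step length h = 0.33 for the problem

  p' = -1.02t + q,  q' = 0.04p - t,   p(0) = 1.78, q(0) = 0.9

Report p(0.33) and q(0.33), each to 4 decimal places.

Heun on (p,q): k1 = f(t_n, state_n); k2 = f(t_n + h, state_n + h·k1); state_{n+1} = state_n + (h/2)·(k1 + k2).
0.000000: (1.780000, 0.900000)
  k1 = (0.900000, 0.071200)
  predictor → (2.077000, 0.923496)
  k2 = (0.586896, -0.246920)
  → (2.025338, 0.871006)
(p(0.33), q(0.33)) ≈ (2.0253, 0.8710)

2.0253, 0.8710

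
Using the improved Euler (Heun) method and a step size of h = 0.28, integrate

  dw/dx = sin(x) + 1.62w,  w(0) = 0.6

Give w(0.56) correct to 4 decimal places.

Heun: k1 = f(x_n, w_n); k2 = f(x_n + h, w_n + h·k1); w_{n+1} = w_n + (h/2)·(k1 + k2).
x=0.000000, w=0.600000:
  k1 = f(0.000000, 0.600000) = 0.972000
  k2 = f(0.280000, 0.872160) = 1.689255
  w ← 0.600000 + (0.28/2)·(0.972000 + 1.689255) = 0.972576
x=0.280000, w=0.972576:
  k1 = f(0.280000, 0.972576) = 1.851928
  k2 = f(0.560000, 1.491116) = 2.946793
  w ← 0.972576 + (0.28/2)·(1.851928 + 2.946793) = 1.644397
w(0.56) ≈ 1.6444

1.6444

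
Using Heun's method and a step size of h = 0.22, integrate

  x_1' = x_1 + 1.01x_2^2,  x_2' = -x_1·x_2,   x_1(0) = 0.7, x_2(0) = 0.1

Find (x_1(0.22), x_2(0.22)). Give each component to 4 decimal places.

0.8731, 0.0843

Heun on (x_1,x_2): k1 = f(t_n, state_n); k2 = f(t_n + h, state_n + h·k1); state_{n+1} = state_n + (h/2)·(k1 + k2).
0.000000: (0.700000, 0.100000)
  k1 = (0.710100, -0.070000)
  predictor → (0.856222, 0.084600)
  k2 = (0.863451, -0.072436)
  → (0.873091, 0.084332)
(x_1(0.22), x_2(0.22)) ≈ (0.8731, 0.0843)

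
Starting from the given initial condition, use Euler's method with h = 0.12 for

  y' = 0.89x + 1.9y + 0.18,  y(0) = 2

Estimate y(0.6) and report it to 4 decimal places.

5.9157

Euler: y_{n+1} = y_n + h·f(x_n, y_n).
x=0.000000, y=2.000000: f=3.980000 → y ← 2.000000 + 0.12·3.980000 = 2.477600
x=0.120000, y=2.477600: f=4.994240 → y ← 2.477600 + 0.12·4.994240 = 3.076909
x=0.240000, y=3.076909: f=6.239727 → y ← 3.076909 + 0.12·6.239727 = 3.825676
x=0.360000, y=3.825676: f=7.769184 → y ← 3.825676 + 0.12·7.769184 = 4.757978
x=0.480000, y=4.757978: f=9.647358 → y ← 4.757978 + 0.12·9.647358 = 5.915661
y(0.6) ≈ 5.9157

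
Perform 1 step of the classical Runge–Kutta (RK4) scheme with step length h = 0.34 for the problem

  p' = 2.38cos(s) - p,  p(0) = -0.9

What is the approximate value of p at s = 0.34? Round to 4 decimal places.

RK4: k1 = f(s_n, p_n); k2 = f(s_n + h/2, p_n + (h/2)·k1); k3 = f(s_n + h/2, p_n + (h/2)·k2); k4 = f(s_n + h, p_n + h·k3); p_{n+1} = p_n + (h/6)·(k1 + 2k2 + 2k3 + k4).
s=0.000000, p=-0.900000:
  k1 = f(0.000000, -0.900000) = 3.280000
  k2 = f(0.170000, -0.342400) = 2.688092
  k3 = f(0.170000, -0.443024) = 2.788716
  k4 = f(0.340000, 0.048163) = 2.195593
  p ← -0.900000 + (0.34/6)·(k1 + 2k2 + 2k3 + k4) = 0.030988
p(0.34) ≈ 0.0310

0.0310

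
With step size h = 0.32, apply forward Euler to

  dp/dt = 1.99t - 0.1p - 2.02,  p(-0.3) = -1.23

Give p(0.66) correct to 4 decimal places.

Euler: p_{n+1} = p_n + h·f(t_n, p_n).
t=-0.300000, p=-1.230000: f=-2.494000 → p ← -1.230000 + 0.32·(-2.494000) = -2.028080
t=0.020000, p=-2.028080: f=-1.777392 → p ← -2.028080 + 0.32·(-1.777392) = -2.596845
t=0.340000, p=-2.596845: f=-1.083715 → p ← -2.596845 + 0.32·(-1.083715) = -2.943634
p(0.66) ≈ -2.9436

-2.9436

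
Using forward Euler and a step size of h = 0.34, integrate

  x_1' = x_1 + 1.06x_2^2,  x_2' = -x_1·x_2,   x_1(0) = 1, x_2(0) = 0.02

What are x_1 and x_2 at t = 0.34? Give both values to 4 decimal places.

1.3401, 0.0132

Euler on (x_1,x_2): x_1_{n+1} = x_1_n + h·x_1', x_2_{n+1} = x_2_n + h·x_2'.
0.000000: (1.000000, 0.020000); f=(1.000424, -0.020000) → (1.340144, 0.013200)
(x_1(0.34), x_2(0.34)) ≈ (1.3401, 0.0132)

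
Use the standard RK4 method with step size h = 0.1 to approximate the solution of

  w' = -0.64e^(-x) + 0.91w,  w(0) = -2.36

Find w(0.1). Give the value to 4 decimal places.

RK4: k1 = f(x_n, w_n); k2 = f(x_n + h/2, w_n + (h/2)·k1); k3 = f(x_n + h/2, w_n + (h/2)·k2); k4 = f(x_n + h, w_n + h·k3); w_{n+1} = w_n + (h/6)·(k1 + 2k2 + 2k3 + k4).
x=0.000000, w=-2.360000:
  k1 = f(0.000000, -2.360000) = -2.787600
  k2 = f(0.050000, -2.499380) = -2.883223
  k3 = f(0.050000, -2.504161) = -2.887573
  k4 = f(0.100000, -2.648757) = -2.989465
  w ← -2.360000 + (0.1/6)·(k1 + 2k2 + 2k3 + k4) = -2.648644
w(0.1) ≈ -2.6486

-2.6486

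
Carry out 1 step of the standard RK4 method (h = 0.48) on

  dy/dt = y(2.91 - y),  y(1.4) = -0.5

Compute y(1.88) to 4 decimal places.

-3.6733

RK4: k1 = f(t_n, y_n); k2 = f(t_n + h/2, y_n + (h/2)·k1); k3 = f(t_n + h/2, y_n + (h/2)·k2); k4 = f(t_n + h, y_n + h·k3); y_{n+1} = y_n + (h/6)·(k1 + 2k2 + 2k3 + k4).
t=1.400000, y=-0.500000:
  k1 = f(1.400000, -0.500000) = -1.705000
  k2 = f(1.640000, -0.909200) = -3.472417
  k3 = f(1.640000, -1.333380) = -5.658038
  k4 = f(1.880000, -3.215858) = -19.699892
  y ← -0.500000 + (0.48/6)·(k1 + 2k2 + 2k3 + k4) = -3.673264
y(1.88) ≈ -3.6733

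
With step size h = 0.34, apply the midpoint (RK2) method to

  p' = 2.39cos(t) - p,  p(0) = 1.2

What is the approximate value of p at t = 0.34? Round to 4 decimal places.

Midpoint: k1 = f(t_n, p_n); k2 = f(t_n + h/2, p_n + (h/2)·k1); p_{n+1} = p_n + h·k2.
t=0.000000, p=1.200000:
  k1 = f(0.000000, 1.200000) = 1.190000
  k2 = f(0.170000, 1.402300) = 0.953248
  p ← 1.200000 + 0.34·0.953248 = 1.524104
p(0.34) ≈ 1.5241

1.5241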